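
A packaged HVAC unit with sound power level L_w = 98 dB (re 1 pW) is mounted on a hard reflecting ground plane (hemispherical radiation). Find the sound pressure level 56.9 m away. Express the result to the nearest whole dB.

Free-field hemispherical radiation: L_p = L_w − 10·log₁₀(2π·r²), r = 56.9 m.
2π·r² = 2.034e+04 m², 10·log₁₀ of that is 43.084 dB.
L_p = 98 − 43.084 = 54.92 dB.

55 dB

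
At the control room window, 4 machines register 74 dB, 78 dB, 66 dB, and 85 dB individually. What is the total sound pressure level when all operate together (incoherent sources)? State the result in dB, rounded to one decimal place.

86.1 dB

Incoherent sources combine by intensity addition: L_total = 10·log₁₀(Σ 10^(L_i/10)).
Σ 10^(L/10) = 10^(74/10) + 10^(78/10) + 10^(66/10) + 10^(85/10) = 4.084e+08.
L_total = 10·log₁₀(4.084e+08) = 86.11 dB.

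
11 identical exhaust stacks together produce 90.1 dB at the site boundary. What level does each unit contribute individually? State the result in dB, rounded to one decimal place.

79.7 dB

11 equal contributions raise the level by 10·log₁₀ 11 = 10.414 dB, so each unit alone gives 90.1 − 10.414.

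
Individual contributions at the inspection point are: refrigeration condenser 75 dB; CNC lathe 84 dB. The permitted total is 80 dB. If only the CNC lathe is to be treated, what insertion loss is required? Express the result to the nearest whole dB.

6 dB

The untreated sources together contribute 10^(75/10) = 3.162e+07, i.e. 75.00 dB.
To meet 80 dB overall, the treated CNC lathe may contribute at most 10^(80/10) − 3.162e+07 = 6.838e+07, i.e. 78.35 dB.
So the CNC lathe must be reduced from 84 to 78.35 dB: IL = 5.65 dB.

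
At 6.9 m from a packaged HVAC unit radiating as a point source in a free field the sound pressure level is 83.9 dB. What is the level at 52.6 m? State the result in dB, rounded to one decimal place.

66.3 dB

Point-source attenuation: ΔL = 20·log₁₀(r₂/r₁) = 20·log₁₀(52.6/6.9) = 17.643 dB.
L₂ = 83.9 − 20·log₁₀(52.6/6.9) = 83.9 − 17.643 = 66.26 dB.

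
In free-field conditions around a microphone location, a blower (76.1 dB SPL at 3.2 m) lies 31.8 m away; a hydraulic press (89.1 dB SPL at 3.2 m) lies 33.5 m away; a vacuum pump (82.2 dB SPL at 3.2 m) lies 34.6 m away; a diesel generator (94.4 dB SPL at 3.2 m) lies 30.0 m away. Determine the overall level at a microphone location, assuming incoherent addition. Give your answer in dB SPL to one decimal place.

76.1 dB SPL

Apply inverse-square spreading to bring every level to the receiver, then sum 10^(L/10).
blower: 76.1 − 20·log₁₀(31.8/3.2) = 76.1 − 19.95 = 56.15 dB SPL.
hydraulic press: 89.1 − 20·log₁₀(33.5/3.2) = 89.1 − 20.40 = 68.70 dB SPL.
vacuum pump: 82.2 − 20·log₁₀(34.6/3.2) = 82.2 − 20.68 = 61.52 dB SPL.
diesel generator: 94.4 − 20·log₁₀(30.0/3.2) = 94.4 − 19.44 = 74.96 dB SPL.
Σ 10^(L/10) = 4.059e+07 → L_total = 10·log₁₀(4.059e+07) = 76.08 dB SPL.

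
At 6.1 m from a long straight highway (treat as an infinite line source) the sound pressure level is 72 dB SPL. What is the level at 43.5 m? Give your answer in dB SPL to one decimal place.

Cylindrical spreading from a line source gives a 10·log₁₀(r₂/r₁) drop.
L₂ = 72 − 10·log₁₀(43.5/6.1) = 72 − 8.532 = 63.47 dB SPL.

63.5 dB SPL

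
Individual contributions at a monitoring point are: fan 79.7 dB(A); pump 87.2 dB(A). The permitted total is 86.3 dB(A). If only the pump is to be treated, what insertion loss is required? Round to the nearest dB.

2 dB

Fixed contribution from the other source: Σ 10^(L/10) = 10^(79.7/10) = 9.333e+07 (79.70 dB(A)).
To meet 86.3 dB(A) overall, the treated pump may contribute at most 10^(86.3/10) − 9.333e+07 = 3.333e+08, i.e. 85.23 dB(A).
So the pump must be reduced from 87.2 to 85.23 dB(A): IL = 1.97 dB.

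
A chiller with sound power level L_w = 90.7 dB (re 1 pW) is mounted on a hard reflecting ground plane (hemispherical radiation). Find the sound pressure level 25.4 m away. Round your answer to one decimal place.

The power spreads over a hemisphere of area 2π·r², so L_p = L_w − 10·log₁₀(2π·r²).
2π·r² = 4054 m², 10·log₁₀ of that is 36.078 dB.
L_p = 90.7 − 36.078 = 54.62 dB.

54.6 dB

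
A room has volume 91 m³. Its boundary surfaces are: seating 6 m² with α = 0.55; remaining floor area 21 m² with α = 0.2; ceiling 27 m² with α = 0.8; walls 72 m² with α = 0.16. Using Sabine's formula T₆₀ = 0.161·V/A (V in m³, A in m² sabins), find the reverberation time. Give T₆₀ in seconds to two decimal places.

Summing Sᵢαᵢ: 6·0.55 + 21·0.2 + 27·0.8 + 72·0.16 = 40.62 m².
T₆₀ = 0.161 × 91 / 40.62 = 0.361 s.

0.36 s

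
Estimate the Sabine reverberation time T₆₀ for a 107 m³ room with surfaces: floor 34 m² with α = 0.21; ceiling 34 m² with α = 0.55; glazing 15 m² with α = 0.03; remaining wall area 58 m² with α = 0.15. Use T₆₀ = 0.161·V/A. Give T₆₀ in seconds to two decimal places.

0.49 s

Total absorption A = 34·0.21 + 34·0.55 + 15·0.03 + 58·0.15 = 34.99 m² sabins.
T₆₀ = 0.161·V/A = 0.161·107/34.99 = 0.492 s.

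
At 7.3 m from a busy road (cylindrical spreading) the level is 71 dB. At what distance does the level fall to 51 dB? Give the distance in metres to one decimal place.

The 20.0 dB drop corresponds to a distance ratio of 10^(20.0/10) for a line source.
r₂ = 7.3·10^((71−51)/10) = 7.3·10^(20.0/10) = 730.00 m.

730.0 m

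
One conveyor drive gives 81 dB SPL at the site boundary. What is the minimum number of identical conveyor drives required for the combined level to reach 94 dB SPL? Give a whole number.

20

Need L₁ + 10·log₁₀ N ≥ 94, i.e. log₁₀ N ≥ 1.30.
N ≥ 10^(13.0/10) = 19.953, so N = 20.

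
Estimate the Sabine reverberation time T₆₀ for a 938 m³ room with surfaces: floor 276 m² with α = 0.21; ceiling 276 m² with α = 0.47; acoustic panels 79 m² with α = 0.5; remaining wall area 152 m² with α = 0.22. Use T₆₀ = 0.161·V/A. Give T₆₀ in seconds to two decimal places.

Summing Sᵢαᵢ: 276·0.21 + 276·0.47 + 79·0.5 + 152·0.22 = 260.62 m².
T₆₀ = 0.161 × 938 / 260.62 = 0.579 s.

0.58 s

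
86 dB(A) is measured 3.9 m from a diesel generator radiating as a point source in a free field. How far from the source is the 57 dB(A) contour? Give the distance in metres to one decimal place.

109.9 m

Point-source spreading drops the level by 20·log₁₀(r₂/r₁); inverting, r₂/r₁ = 10^(ΔL/20).
r₂ = 3.9·10^((86−57)/20) = 3.9·10^(29.0/20) = 109.92 m.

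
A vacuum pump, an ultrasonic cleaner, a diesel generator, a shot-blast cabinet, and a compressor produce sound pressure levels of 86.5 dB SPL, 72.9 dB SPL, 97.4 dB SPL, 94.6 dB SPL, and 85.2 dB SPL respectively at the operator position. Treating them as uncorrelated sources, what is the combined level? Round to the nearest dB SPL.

100 dB SPL

Incoherent sources combine by intensity addition: L_total = 10·log₁₀(Σ 10^(L_i/10)).
Σ 10^(L/10) = 10^(86.5/10) + 10^(72.9/10) + 10^(97.4/10) + 10^(94.6/10) + 10^(85.2/10) = 9.177e+09.
L_total = 10·log₁₀(9.177e+09) = 99.63 dB SPL.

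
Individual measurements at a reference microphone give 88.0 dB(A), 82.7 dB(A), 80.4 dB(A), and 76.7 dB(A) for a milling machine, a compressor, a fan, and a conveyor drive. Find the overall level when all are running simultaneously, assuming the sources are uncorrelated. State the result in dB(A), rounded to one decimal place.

For uncorrelated sources the intensities add, so convert each level to linear form, sum, and take 10·log₁₀ of the total.
Σ 10^(L/10) = 10^(88.0/10) + 10^(82.7/10) + 10^(80.4/10) + 10^(76.7/10) = 9.736e+08.
L_total = 10·log₁₀(9.736e+08) = 89.88 dB(A).

89.9 dB(A)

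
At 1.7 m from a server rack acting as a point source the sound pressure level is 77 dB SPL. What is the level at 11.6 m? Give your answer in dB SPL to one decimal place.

Point-source attenuation: ΔL = 20·log₁₀(r₂/r₁) = 20·log₁₀(11.6/1.7) = 16.680 dB.
L₂ = 77 − 20·log₁₀(11.6/1.7) = 77 − 16.680 = 60.32 dB SPL.

60.3 dB SPL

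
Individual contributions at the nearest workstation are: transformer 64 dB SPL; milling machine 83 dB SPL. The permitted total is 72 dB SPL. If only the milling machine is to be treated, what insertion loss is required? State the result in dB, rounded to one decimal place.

The untreated sources together contribute 10^(64/10) = 2.512e+06, i.e. 64.00 dB SPL.
The limit corresponds to 10^(72/10) = 1.585e+07; subtracting the fixed part leaves 1.334e+07 for the milling machine, i.e. 71.25 dB SPL.
So the milling machine must be reduced from 83 to 71.25 dB SPL: IL = 11.75 dB.

11.7 dB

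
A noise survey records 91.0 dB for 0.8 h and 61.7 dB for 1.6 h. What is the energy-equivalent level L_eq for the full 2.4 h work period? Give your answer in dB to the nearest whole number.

86 dB

The energy average is taken in the linear domain: L_eq = 10·log₁₀[(Σ tᵢ·10^(Lᵢ/10))/T], T = 2.4 h.
Σ tᵢ·10^(Lᵢ/10) = 0.8·10^(91.0/10) + 1.6·10^(61.7/10) = 1.010e+09.
L_eq = 10·log₁₀(1.010e+09/2.4) = 86.24 dB.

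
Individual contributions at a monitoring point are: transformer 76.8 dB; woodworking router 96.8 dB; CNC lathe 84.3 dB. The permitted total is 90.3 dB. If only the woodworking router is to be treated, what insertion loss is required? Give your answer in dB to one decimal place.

The untreated sources together contribute 10^(76.8/10) + 10^(84.3/10) = 3.170e+08, i.e. 85.01 dB.
The limit corresponds to 10^(90.3/10) = 1.072e+09; subtracting the fixed part leaves 7.545e+08 for the woodworking router, i.e. 88.78 dB.
Required insertion loss = 96.8 − 88.78 = 8.02 dB.

8.0 dB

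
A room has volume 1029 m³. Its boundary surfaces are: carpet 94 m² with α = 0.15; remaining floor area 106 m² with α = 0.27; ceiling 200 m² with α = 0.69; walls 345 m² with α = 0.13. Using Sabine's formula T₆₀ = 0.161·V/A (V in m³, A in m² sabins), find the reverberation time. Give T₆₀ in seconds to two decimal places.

Total absorption A = 94·0.15 + 106·0.27 + 200·0.69 + 345·0.13 = 225.57 m² sabins.
T₆₀ = 0.161·V/A = 0.161·1029/225.57 = 0.734 s.

0.73 s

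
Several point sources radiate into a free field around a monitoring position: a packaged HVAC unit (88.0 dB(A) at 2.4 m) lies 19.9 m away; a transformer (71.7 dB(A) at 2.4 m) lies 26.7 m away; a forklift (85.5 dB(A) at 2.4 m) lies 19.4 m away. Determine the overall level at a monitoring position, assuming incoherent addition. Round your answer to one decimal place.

Apply inverse-square spreading to bring every level to the receiver, then sum 10^(L/10).
packaged HVAC unit: 88.0 − 20·log₁₀(19.9/2.4) = 88.0 − 18.37 = 69.63 dB(A).
transformer: 71.7 − 20·log₁₀(26.7/2.4) = 71.7 − 20.93 = 50.77 dB(A).
forklift: 85.5 − 20·log₁₀(19.4/2.4) = 85.5 − 18.15 = 67.35 dB(A).
Σ 10^(L/10) = 1.473e+07 → L_total = 10·log₁₀(1.473e+07) = 71.68 dB(A).

71.7 dB(A)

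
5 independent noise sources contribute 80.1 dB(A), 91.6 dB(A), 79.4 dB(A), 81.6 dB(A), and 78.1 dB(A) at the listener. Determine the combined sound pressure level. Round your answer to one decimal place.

92.7 dB(A)

For uncorrelated sources the intensities add, so convert each level to linear form, sum, and take 10·log₁₀ of the total.
Σ 10^(L/10) = 10^(80.1/10) + 10^(91.6/10) + 10^(79.4/10) + 10^(81.6/10) + 10^(78.1/10) = 1.844e+09.
L_total = 10·log₁₀(1.844e+09) = 92.66 dB(A).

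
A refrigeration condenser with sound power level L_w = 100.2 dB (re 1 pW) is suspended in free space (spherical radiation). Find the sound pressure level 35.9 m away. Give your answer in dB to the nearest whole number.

L_p = L_w − 10·log₁₀(4π·r²) with r = 35.9 m.
4π·r² = 1.62e+04 m², 10·log₁₀ of that is 42.094 dB.
L_p = 100.2 − 42.094 = 58.11 dB.

58 dB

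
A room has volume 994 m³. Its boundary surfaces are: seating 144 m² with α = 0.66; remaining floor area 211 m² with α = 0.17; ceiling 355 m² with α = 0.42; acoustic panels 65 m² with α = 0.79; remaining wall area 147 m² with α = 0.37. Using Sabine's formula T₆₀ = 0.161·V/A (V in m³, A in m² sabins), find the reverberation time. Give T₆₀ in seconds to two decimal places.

0.41 s

A = Σ Sᵢαᵢ = 144·0.66 + 211·0.17 + 355·0.42 + 65·0.79 + 147·0.37 = 385.75 m².
T₆₀ = 0.161·V/A = 0.161·994/385.75 = 0.415 s.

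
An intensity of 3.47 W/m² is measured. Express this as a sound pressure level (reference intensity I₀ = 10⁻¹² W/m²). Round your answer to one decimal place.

L = 10·log₁₀(I/I₀) = 10·log₁₀(3.47/10⁻¹²) = 10·log₁₀(3.47×10^12).
L = 10·(0.5403 + 12) = 125.40 dB.

125.4 dB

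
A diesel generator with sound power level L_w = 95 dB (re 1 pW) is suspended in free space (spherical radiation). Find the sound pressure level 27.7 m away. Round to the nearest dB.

55 dB

The power spreads over a sphere of area 4π·r², so L_p = L_w − 10·log₁₀(4π·r²).
4π·r² = 9642 m², 10·log₁₀ of that is 39.842 dB.
L_p = 95 − 39.842 = 55.16 dB.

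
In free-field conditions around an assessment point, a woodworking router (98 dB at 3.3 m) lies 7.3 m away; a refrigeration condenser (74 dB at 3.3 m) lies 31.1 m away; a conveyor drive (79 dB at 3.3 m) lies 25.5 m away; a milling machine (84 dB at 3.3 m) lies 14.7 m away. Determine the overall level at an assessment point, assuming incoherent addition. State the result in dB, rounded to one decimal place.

Apply inverse-square spreading to bring every level to the receiver, then sum 10^(L/10).
woodworking router: 98 − 20·log₁₀(7.3/3.3) = 98 − 6.90 = 91.10 dB.
refrigeration condenser: 74 − 20·log₁₀(31.1/3.3) = 74 − 19.48 = 54.52 dB.
conveyor drive: 79 − 20·log₁₀(25.5/3.3) = 79 − 17.76 = 61.24 dB.
milling machine: 84 − 20·log₁₀(14.7/3.3) = 84 − 12.98 = 71.02 dB.
Σ 10^(L/10) = 1.304e+09 → L_total = 10·log₁₀(1.304e+09) = 91.15 dB.

91.2 dB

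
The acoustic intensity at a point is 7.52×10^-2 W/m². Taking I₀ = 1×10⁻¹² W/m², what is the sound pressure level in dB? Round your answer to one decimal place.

L = 10·log₁₀(I/I₀) = 10·log₁₀(7.52×10^-2/10⁻¹²) = 10·log₁₀(7.52×10^10).
L = 10·(0.8762 + 10) = 108.76 dB.

108.8 dB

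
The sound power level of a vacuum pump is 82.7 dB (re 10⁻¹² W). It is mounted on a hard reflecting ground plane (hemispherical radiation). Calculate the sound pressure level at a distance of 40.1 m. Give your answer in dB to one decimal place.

42.7 dB

The power spreads over a hemisphere of area 2π·r², so L_p = L_w − 10·log₁₀(2π·r²).
2π·r² = 1.01e+04 m², 10·log₁₀ of that is 40.045 dB.
L_p = 82.7 − 40.045 = 42.66 dB.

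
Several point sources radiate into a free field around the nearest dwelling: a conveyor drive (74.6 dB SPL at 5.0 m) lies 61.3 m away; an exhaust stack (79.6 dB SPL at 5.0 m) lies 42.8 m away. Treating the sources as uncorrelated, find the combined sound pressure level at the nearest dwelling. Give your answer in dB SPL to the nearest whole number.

First find each source's level at the receiver (point-source: −20·log₁₀(r/r_ref)), then combine on an intensity basis.
conveyor drive: 74.6 − 20·log₁₀(61.3/5.0) = 74.6 − 21.77 = 52.83 dB SPL.
exhaust stack: 79.6 − 20·log₁₀(42.8/5.0) = 79.6 − 18.65 = 60.95 dB SPL.
Σ 10^(L/10) = 1.437e+06 → L_total = 10·log₁₀(1.437e+06) = 61.57 dB SPL.

62 dB SPL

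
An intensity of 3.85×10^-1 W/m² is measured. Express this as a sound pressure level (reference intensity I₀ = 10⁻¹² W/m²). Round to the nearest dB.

L = 10·log₁₀(I/I₀) = 10·log₁₀(3.85×10^-1/10⁻¹²) = 10·log₁₀(3.85×10^11).
L = 10·(0.5855 + 11) = 115.85 dB.

116 dB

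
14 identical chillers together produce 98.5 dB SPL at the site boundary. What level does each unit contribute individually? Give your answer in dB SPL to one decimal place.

87.0 dB SPL

Dividing the total intensity by 14 lowers the level by 10·log₁₀ 14 = 11.461 dB: L₁ = 98.5 − 11.461.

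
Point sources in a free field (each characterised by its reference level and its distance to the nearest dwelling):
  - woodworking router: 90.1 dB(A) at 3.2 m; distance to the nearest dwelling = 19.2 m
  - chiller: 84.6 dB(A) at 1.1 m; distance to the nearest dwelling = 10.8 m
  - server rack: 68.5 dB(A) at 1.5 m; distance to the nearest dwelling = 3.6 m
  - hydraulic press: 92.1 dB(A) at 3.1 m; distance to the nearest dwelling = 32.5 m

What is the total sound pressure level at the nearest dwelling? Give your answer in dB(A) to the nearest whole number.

77 dB(A)

Propagate each source to the receiver with L = L_ref − 20·log₁₀(r/r_ref), then add intensities.
woodworking router: 90.1 − 20·log₁₀(19.2/3.2) = 90.1 − 15.56 = 74.54 dB(A).
chiller: 84.6 − 20·log₁₀(10.8/1.1) = 84.6 − 19.84 = 64.76 dB(A).
server rack: 68.5 − 20·log₁₀(3.6/1.5) = 68.5 − 7.60 = 60.90 dB(A).
hydraulic press: 92.1 − 20·log₁₀(32.5/3.1) = 92.1 − 20.41 = 71.69 dB(A).
Σ 10^(L/10) = 4.740e+07 → L_total = 10·log₁₀(4.740e+07) = 76.76 dB(A).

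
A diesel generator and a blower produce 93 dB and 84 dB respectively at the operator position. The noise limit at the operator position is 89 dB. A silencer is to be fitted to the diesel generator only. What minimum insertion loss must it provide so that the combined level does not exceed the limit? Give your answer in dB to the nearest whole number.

Everything except the diesel generator sums to 10^(84/10) = 2.512e+08 in linear terms, 84.00 dB.
To meet 89 dB overall, the treated diesel generator may contribute at most 10^(89/10) − 2.512e+08 = 5.431e+08, i.e. 87.35 dB.
Required insertion loss = 93 − 87.35 = 5.65 dB.

6 dB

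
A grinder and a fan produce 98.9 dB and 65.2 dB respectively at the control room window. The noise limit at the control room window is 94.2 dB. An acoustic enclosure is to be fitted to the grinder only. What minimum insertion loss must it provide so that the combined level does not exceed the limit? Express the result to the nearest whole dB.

5 dB

The untreated sources together contribute 10^(65.2/10) = 3.311e+06, i.e. 65.20 dB.
The limit corresponds to 10^(94.2/10) = 2.630e+09; subtracting the fixed part leaves 2.627e+09 for the grinder, i.e. 94.19 dB.
So the grinder must be reduced from 98.9 to 94.19 dB: IL = 4.71 dB.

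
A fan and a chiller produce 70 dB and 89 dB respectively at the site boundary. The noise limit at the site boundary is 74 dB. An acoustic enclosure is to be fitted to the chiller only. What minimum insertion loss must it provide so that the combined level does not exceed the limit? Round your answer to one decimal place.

The untreated sources together contribute 10^(70/10) = 1.000e+07, i.e. 70.00 dB.
The limit corresponds to 10^(74/10) = 2.512e+07; subtracting the fixed part leaves 1.512e+07 for the chiller, i.e. 71.80 dB.
So the chiller must be reduced from 89 to 71.80 dB: IL = 17.20 dB.

17.2 dB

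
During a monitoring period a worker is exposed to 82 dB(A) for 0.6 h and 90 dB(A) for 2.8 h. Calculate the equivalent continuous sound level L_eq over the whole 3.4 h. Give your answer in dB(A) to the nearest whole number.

89 dB(A)

Weight each interval's intensity by its duration and average over T = 3.4 h:
Σ tᵢ·10^(Lᵢ/10) = 0.6·10^(82/10) + 2.8·10^(90/10) = 2.895e+09.
L_eq = 10·log₁₀(2.895e+09/3.4) = 89.30 dB(A).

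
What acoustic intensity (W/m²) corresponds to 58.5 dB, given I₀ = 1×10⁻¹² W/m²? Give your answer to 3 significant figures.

7.08e-07 W/m²

I = I₀·10^(L/10) = 10⁻¹² × 10^(58.5/10) = 10^(-6.150).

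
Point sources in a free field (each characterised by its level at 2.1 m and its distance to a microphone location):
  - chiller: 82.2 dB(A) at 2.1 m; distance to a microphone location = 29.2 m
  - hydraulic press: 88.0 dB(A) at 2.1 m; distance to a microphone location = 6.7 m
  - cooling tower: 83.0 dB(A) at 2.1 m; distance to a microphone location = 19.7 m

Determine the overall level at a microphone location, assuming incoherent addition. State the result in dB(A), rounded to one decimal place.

Propagate each source to the receiver with L = L_ref − 20·log₁₀(r/r_ref), then add intensities.
chiller: 82.2 − 20·log₁₀(29.2/2.1) = 82.2 − 22.86 = 59.34 dB(A).
hydraulic press: 88.0 − 20·log₁₀(6.7/2.1) = 88.0 − 10.08 = 77.92 dB(A).
cooling tower: 83.0 − 20·log₁₀(19.7/2.1) = 83.0 − 19.44 = 63.56 dB(A).
Σ 10^(L/10) = 6.511e+07 → L_total = 10·log₁₀(6.511e+07) = 78.14 dB(A).

78.1 dB(A)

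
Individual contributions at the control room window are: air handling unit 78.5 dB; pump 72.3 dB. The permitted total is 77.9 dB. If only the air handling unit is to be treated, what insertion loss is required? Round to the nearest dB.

Everything except the air handling unit sums to 10^(72.3/10) = 1.698e+07 in linear terms, 72.30 dB.
The limit corresponds to 10^(77.9/10) = 6.166e+07; subtracting the fixed part leaves 4.468e+07 for the air handling unit, i.e. 76.50 dB.
Required insertion loss = 78.5 − 76.50 = 2.00 dB.

2 dB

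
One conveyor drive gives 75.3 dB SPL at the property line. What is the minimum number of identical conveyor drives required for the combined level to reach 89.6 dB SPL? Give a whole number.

The shortfall is 89.6 − 75.3 = 14.3 dB, and N units add 10·log₁₀ N, so need 10·log₁₀ N ≥ 14.3.
N ≥ 10^(14.3/10) = 26.915, so N = 27.

27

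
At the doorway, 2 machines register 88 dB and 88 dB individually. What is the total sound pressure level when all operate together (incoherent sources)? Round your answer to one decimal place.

91.0 dB

Incoherent sources combine by intensity addition: L_total = 10·log₁₀(Σ 10^(L_i/10)).
Σ 10^(L/10) = 10^(88/10) + 10^(88/10) = 1.262e+09.
L_total = 10·log₁₀(1.262e+09) = 91.01 dB.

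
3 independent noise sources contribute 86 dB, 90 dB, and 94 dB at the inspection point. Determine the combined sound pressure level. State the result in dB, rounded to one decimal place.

95.9 dB

For uncorrelated sources the intensities add, so convert each level to linear form, sum, and take 10·log₁₀ of the total.
Σ 10^(L/10) = 10^(86/10) + 10^(90/10) + 10^(94/10) = 3.910e+09.
L_total = 10·log₁₀(3.910e+09) = 95.92 dB.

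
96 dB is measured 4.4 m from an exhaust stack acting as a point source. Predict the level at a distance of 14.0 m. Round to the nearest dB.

Spherical spreading from a point source gives a 20·log₁₀(r₂/r₁) drop.
L₂ = 96 − 20·log₁₀(14.0/4.4) = 96 − 10.054 = 85.95 dB.

86 dB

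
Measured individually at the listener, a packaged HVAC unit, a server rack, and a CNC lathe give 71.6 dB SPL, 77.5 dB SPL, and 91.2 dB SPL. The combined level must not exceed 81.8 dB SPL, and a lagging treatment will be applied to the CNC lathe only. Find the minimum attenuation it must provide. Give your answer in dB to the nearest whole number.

12 dB

The untreated sources together contribute 10^(71.6/10) + 10^(77.5/10) = 7.069e+07, i.e. 78.49 dB SPL.
To meet 81.8 dB SPL overall, the treated CNC lathe may contribute at most 10^(81.8/10) − 7.069e+07 = 8.067e+07, i.e. 79.07 dB SPL.
Required insertion loss = 91.2 − 79.07 = 12.13 dB.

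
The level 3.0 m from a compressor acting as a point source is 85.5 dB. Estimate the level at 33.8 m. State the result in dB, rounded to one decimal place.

Spherical spreading from a point source gives a 20·log₁₀(r₂/r₁) drop.
L₂ = 85.5 − 20·log₁₀(33.8/3.0) = 85.5 − 21.036 = 64.46 dB.

64.5 dB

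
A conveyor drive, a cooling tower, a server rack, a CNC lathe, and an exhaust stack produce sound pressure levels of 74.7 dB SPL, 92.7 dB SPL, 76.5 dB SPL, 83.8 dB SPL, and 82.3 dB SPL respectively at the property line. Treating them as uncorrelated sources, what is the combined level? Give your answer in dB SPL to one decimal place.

93.7 dB SPL

For uncorrelated sources the intensities add, so convert each level to linear form, sum, and take 10·log₁₀ of the total.
Σ 10^(L/10) = 10^(74.7/10) + 10^(92.7/10) + 10^(76.5/10) + 10^(83.8/10) + 10^(82.3/10) = 2.346e+09.
L_total = 10·log₁₀(2.346e+09) = 93.70 dB SPL.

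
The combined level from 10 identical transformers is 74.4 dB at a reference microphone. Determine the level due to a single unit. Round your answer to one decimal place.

10 equal contributions raise the level by 10·log₁₀ 10 = 10.000 dB, so each unit alone gives 74.4 − 10.000.

64.4 dB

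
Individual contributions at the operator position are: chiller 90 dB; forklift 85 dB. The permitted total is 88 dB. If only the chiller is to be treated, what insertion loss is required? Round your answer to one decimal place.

Everything except the chiller sums to 10^(85/10) = 3.162e+08 in linear terms, 85.00 dB.
To meet 88 dB overall, the treated chiller may contribute at most 10^(88/10) − 3.162e+08 = 3.147e+08, i.e. 84.98 dB.
So the chiller must be reduced from 90 to 84.98 dB: IL = 5.02 dB.

5.0 dB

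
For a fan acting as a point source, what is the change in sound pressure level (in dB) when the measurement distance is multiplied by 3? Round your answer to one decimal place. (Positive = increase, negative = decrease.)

-9.5 dB

Point-source spreading: ΔL = −20·log₁₀(r₂/r₁).
ΔL = −20·log₁₀(3) = -9.54 dB.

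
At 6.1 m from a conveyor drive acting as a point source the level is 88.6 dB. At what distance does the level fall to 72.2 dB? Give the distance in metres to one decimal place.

40.3 m

The 16.4 dB drop corresponds to a distance ratio of 10^(16.4/20) for a point source.
r₂ = 6.1·10^((88.6−72.2)/20) = 6.1·10^(16.4/20) = 40.30 m.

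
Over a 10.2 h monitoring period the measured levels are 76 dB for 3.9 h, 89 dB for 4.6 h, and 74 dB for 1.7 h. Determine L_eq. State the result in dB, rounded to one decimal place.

L_eq = 10·log₁₀[(1/T)·Σ tᵢ·10^(Lᵢ/10)] with T = 10.2 h.
Σ tᵢ·10^(Lᵢ/10) = 3.9·10^(76/10) + 4.6·10^(89/10) + 1.7·10^(74/10) = 3.852e+09.
L_eq = 10·log₁₀(3.852e+09/10.2) = 85.77 dB.

85.8 dB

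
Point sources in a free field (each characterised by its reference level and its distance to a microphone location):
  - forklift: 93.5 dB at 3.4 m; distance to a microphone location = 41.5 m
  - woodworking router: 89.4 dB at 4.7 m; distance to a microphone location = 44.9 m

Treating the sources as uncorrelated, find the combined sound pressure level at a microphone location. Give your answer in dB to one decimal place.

73.9 dB

Propagate each source to the receiver with L = L_ref − 20·log₁₀(r/r_ref), then add intensities.
forklift: 93.5 − 20·log₁₀(41.5/3.4) = 93.5 − 21.73 = 71.77 dB.
woodworking router: 89.4 − 20·log₁₀(44.9/4.7) = 89.4 − 19.60 = 69.80 dB.
Σ 10^(L/10) = 2.457e+07 → L_total = 10·log₁₀(2.457e+07) = 73.90 dB.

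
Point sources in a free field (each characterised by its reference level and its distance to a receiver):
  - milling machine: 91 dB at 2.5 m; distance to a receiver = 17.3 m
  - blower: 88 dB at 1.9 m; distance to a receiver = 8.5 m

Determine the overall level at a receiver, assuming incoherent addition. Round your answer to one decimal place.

77.6 dB

Propagate each source to the receiver with L = L_ref − 20·log₁₀(r/r_ref), then add intensities.
milling machine: 91 − 20·log₁₀(17.3/2.5) = 91 − 16.80 = 74.20 dB.
blower: 88 − 20·log₁₀(8.5/1.9) = 88 − 13.01 = 74.99 dB.
Σ 10^(L/10) = 5.782e+07 → L_total = 10·log₁₀(5.782e+07) = 77.62 dB.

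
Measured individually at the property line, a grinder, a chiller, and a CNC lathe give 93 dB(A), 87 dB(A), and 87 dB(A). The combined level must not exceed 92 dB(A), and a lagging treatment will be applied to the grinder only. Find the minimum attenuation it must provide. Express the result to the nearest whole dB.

5 dB

The untreated sources together contribute 10^(87/10) + 10^(87/10) = 1.002e+09, i.e. 90.01 dB(A).
The limit corresponds to 10^(92/10) = 1.585e+09; subtracting the fixed part leaves 5.825e+08 for the grinder, i.e. 87.65 dB(A).
So the grinder must be reduced from 93 to 87.65 dB(A): IL = 5.35 dB.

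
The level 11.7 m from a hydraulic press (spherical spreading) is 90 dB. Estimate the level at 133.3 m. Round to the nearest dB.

Spherical spreading from a point source gives a 20·log₁₀(r₂/r₁) drop.
L₂ = 90 − 20·log₁₀(133.3/11.7) = 90 − 21.133 = 68.87 dB.

69 dB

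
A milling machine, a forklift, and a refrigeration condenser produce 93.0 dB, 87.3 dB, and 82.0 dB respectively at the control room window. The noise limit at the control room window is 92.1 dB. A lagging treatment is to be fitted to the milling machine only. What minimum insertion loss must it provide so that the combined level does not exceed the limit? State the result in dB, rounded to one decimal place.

Everything except the milling machine sums to 10^(87.3/10) + 10^(82.0/10) = 6.955e+08 in linear terms, 88.42 dB.
The limit corresponds to 10^(92.1/10) = 1.622e+09; subtracting the fixed part leaves 9.263e+08 for the milling machine, i.e. 89.67 dB.
So the milling machine must be reduced from 93.0 to 89.67 dB: IL = 3.33 dB.

3.3 dB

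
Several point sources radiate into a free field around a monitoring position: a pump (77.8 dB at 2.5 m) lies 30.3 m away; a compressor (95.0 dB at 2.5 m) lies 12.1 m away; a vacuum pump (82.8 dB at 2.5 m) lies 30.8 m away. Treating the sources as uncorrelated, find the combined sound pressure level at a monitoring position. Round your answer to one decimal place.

81.4 dB

Apply inverse-square spreading to bring every level to the receiver, then sum 10^(L/10).
pump: 77.8 − 20·log₁₀(30.3/2.5) = 77.8 − 21.67 = 56.13 dB.
compressor: 95.0 − 20·log₁₀(12.1/2.5) = 95.0 − 13.70 = 81.30 dB.
vacuum pump: 82.8 − 20·log₁₀(30.8/2.5) = 82.8 − 21.81 = 60.99 dB.
Σ 10^(L/10) = 1.367e+08 → L_total = 10·log₁₀(1.367e+08) = 81.36 dB.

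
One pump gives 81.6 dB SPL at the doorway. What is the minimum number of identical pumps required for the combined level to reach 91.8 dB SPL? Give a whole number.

11

Need L₁ + 10·log₁₀ N ≥ 91.8, i.e. log₁₀ N ≥ 1.02.
N ≥ 10^(10.2/10) = 10.471, so N = 11.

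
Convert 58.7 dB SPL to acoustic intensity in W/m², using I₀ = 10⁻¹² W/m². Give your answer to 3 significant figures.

7.41e-07 W/m²

I = I₀·10^(L/10) = 10⁻¹² × 10^(58.7/10) = 10^(-6.130).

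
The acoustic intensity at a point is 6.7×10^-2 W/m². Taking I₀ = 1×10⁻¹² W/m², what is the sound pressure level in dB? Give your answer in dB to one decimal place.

Dividing by I₀ shifts the exponent by 12: I/I₀ = 6.7×10^10.
L = 10·(0.8261 + 10) = 108.26 dB.

108.3 dB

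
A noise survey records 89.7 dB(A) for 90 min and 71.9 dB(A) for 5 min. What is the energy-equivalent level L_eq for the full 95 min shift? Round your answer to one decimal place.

The energy average is taken in the linear domain: L_eq = 10·log₁₀[(Σ tᵢ·10^(Lᵢ/10))/T], T = 95 min.
Σ tᵢ·10^(Lᵢ/10) = 90·10^(89.7/10) + 5·10^(71.9/10) = 8.407e+10.
L_eq = 10·log₁₀(8.407e+10/95) = 89.47 dB(A).

89.5 dB(A)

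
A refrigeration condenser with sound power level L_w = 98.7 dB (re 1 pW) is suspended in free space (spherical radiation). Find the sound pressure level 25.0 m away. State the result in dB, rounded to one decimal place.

59.7 dB

L_p = L_w − 10·log₁₀(4π·r²) with r = 25.0 m.
4π·r² = 7854 m², 10·log₁₀ of that is 38.951 dB.
L_p = 98.7 − 38.951 = 59.75 dB.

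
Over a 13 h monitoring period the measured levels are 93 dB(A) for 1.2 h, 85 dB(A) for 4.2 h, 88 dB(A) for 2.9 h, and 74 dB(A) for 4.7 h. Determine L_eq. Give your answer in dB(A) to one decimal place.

L_eq = 10·log₁₀[(1/T)·Σ tᵢ·10^(Lᵢ/10)] with T = 13 h.
Σ tᵢ·10^(Lᵢ/10) = 1.2·10^(93/10) + 4.2·10^(85/10) + 2.9·10^(88/10) + 4.7·10^(74/10) = 5.670e+09.
L_eq = 10·log₁₀(5.670e+09/13) = 86.40 dB(A).

86.4 dB(A)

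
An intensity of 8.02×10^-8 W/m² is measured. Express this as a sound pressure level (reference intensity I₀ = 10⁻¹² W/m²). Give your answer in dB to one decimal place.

I/I₀ = 8.02×10^-8/10⁻¹² = 8.02×10^4, and L = 10·log₁₀(I/I₀).
L = 10·(0.9042 + 4) = 49.04 dB.

49.0 dB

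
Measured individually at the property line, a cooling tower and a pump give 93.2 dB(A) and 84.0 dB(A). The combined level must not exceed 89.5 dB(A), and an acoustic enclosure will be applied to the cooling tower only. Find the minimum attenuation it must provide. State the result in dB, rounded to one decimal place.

5.1 dB

The untreated sources together contribute 10^(84.0/10) = 2.512e+08, i.e. 84.00 dB(A).
The limit corresponds to 10^(89.5/10) = 8.913e+08; subtracting the fixed part leaves 6.401e+08 for the cooling tower, i.e. 88.06 dB(A).
Required insertion loss = 93.2 − 88.06 = 5.14 dB.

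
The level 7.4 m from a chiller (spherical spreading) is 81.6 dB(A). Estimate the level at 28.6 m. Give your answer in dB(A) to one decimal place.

69.9 dB(A)

Point-source attenuation: ΔL = 20·log₁₀(r₂/r₁) = 20·log₁₀(28.6/7.4) = 11.743 dB.
L₂ = 81.6 − 20·log₁₀(28.6/7.4) = 81.6 − 11.743 = 69.86 dB(A).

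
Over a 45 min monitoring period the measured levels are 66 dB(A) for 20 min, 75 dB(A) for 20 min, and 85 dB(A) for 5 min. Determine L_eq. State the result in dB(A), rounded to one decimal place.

The energy average is taken in the linear domain: L_eq = 10·log₁₀[(Σ tᵢ·10^(Lᵢ/10))/T], T = 45 min.
Σ tᵢ·10^(Lᵢ/10) = 20·10^(66/10) + 20·10^(75/10) + 5·10^(85/10) = 2.293e+09.
L_eq = 10·log₁₀(2.293e+09/45) = 77.07 dB(A).

77.1 dB(A)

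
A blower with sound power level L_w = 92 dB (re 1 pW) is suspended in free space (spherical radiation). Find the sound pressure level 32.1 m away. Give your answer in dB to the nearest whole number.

51 dB

The power spreads over a sphere of area 4π·r², so L_p = L_w − 10·log₁₀(4π·r²).
4π·r² = 1.295e+04 m², 10·log₁₀ of that is 41.122 dB.
L_p = 92 − 41.122 = 50.88 dB.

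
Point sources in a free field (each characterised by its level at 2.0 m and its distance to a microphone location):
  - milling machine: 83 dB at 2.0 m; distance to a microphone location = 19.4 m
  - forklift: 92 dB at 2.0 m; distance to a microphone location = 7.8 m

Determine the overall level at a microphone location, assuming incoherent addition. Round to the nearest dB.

Apply inverse-square spreading to bring every level to the receiver, then sum 10^(L/10).
milling machine: 83 − 20·log₁₀(19.4/2.0) = 83 − 19.74 = 63.26 dB.
forklift: 92 − 20·log₁₀(7.8/2.0) = 92 − 11.82 = 80.18 dB.
Σ 10^(L/10) = 1.063e+08 → L_total = 10·log₁₀(1.063e+08) = 80.27 dB.

80 dB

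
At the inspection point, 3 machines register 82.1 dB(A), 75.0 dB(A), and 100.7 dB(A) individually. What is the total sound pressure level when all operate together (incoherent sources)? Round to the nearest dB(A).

101 dB(A)

Incoherent sources combine by intensity addition: L_total = 10·log₁₀(Σ 10^(L_i/10)).
Σ 10^(L/10) = 10^(82.1/10) + 10^(75.0/10) + 10^(100.7/10) = 1.194e+10.
L_total = 10·log₁₀(1.194e+10) = 100.77 dB(A).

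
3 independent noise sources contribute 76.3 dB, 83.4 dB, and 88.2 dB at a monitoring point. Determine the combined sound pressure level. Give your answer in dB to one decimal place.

89.6 dB

For uncorrelated sources the intensities add, so convert each level to linear form, sum, and take 10·log₁₀ of the total.
Σ 10^(L/10) = 10^(76.3/10) + 10^(83.4/10) + 10^(88.2/10) = 9.221e+08.
L_total = 10·log₁₀(9.221e+08) = 89.65 dB.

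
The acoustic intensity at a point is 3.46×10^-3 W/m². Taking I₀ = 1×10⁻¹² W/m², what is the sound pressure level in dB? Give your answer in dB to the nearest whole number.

L = 10·log₁₀(I/I₀) = 10·log₁₀(3.46×10^-3/10⁻¹²) = 10·log₁₀(3.46×10^9).
L = 10·(0.5391 + 9) = 95.39 dB.

95 dB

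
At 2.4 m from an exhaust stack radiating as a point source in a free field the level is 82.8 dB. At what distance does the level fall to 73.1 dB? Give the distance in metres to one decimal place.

Point-source spreading drops the level by 20·log₁₀(r₂/r₁); inverting, r₂/r₁ = 10^(ΔL/20).
r₂ = 2.4·10^((82.8−73.1)/20) = 2.4·10^(9.7/20) = 7.33 m.

7.3 m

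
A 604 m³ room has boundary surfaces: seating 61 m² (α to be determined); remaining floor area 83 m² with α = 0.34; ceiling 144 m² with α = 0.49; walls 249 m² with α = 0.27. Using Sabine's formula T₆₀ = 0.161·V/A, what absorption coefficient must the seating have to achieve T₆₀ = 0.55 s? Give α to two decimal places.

Required total absorption A = 0.161·604/0.55 = 176.81 m².
Absorption from the other surfaces = 83·0.34 + 144·0.49 + 249·0.27 = 166.01 m², so the seating must supply 10.80 m² over 61 m².
α = 10.80/61 = 0.177.

0.18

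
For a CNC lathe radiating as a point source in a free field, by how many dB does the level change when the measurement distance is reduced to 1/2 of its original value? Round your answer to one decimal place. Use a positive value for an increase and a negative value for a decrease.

A point source loses 6 dB per doubling of distance; generally ΔL = −20·log₁₀(r₂/r₁).
ΔL = −20·log₁₀(0.5) = +6.02 dB.

+6.0 dB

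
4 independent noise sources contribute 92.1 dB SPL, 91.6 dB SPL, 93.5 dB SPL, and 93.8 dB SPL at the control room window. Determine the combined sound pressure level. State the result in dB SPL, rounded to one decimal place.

98.9 dB SPL

Incoherent sources combine by intensity addition: L_total = 10·log₁₀(Σ 10^(L_i/10)).
Σ 10^(L/10) = 10^(92.1/10) + 10^(91.6/10) + 10^(93.5/10) + 10^(93.8/10) = 7.705e+09.
L_total = 10·log₁₀(7.705e+09) = 98.87 dB SPL.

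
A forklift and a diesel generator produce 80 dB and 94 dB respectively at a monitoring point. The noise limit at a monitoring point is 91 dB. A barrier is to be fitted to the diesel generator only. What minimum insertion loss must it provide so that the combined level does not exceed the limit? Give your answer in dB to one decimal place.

3.4 dB

The untreated sources together contribute 10^(80/10) = 1.000e+08, i.e. 80.00 dB.
The limit corresponds to 10^(91/10) = 1.259e+09; subtracting the fixed part leaves 1.159e+09 for the diesel generator, i.e. 90.64 dB.
So the diesel generator must be reduced from 94 to 90.64 dB: IL = 3.36 dB.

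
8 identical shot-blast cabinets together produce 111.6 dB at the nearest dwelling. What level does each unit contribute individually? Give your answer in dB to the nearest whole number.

Dividing the total intensity by 8 lowers the level by 10·log₁₀ 8 = 9.031 dB: L₁ = 111.6 − 9.031.

103 dB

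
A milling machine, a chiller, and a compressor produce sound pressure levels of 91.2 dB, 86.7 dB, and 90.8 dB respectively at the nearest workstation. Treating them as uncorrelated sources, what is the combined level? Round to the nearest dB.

Incoherent sources combine by intensity addition: L_total = 10·log₁₀(Σ 10^(L_i/10)).
Σ 10^(L/10) = 10^(91.2/10) + 10^(86.7/10) + 10^(90.8/10) = 2.988e+09.
L_total = 10·log₁₀(2.988e+09) = 94.75 dB.

95 dB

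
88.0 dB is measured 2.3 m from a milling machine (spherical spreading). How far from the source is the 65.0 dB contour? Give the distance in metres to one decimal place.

32.5 m

Point-source spreading drops the level by 20·log₁₀(r₂/r₁); inverting, r₂/r₁ = 10^(ΔL/20).
r₂ = 2.3·10^((88.0−65.0)/20) = 2.3·10^(23.0/20) = 32.49 m.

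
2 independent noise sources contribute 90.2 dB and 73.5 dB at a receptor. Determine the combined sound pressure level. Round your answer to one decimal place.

90.3 dB

For uncorrelated sources the intensities add, so convert each level to linear form, sum, and take 10·log₁₀ of the total.
Σ 10^(L/10) = 10^(90.2/10) + 10^(73.5/10) = 1.070e+09.
L_total = 10·log₁₀(1.070e+09) = 90.29 dB.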